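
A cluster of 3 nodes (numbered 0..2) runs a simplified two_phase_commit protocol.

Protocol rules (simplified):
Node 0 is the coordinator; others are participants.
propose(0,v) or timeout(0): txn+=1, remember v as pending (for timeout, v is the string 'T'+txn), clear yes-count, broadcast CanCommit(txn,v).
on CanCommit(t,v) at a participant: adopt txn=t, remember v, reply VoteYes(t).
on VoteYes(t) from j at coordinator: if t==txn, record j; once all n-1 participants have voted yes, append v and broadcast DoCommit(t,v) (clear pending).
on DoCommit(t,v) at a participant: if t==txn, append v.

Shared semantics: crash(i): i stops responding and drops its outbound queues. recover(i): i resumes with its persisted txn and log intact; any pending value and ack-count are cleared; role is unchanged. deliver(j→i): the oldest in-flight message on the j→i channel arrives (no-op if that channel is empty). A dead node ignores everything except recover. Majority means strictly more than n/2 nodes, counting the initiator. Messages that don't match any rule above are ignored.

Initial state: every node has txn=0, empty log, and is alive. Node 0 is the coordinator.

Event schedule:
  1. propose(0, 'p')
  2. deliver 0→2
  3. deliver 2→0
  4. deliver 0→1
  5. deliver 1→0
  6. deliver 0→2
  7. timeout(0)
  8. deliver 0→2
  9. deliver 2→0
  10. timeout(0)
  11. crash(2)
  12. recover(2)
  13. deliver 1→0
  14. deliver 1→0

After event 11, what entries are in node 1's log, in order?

empty

step 1 propose(0,'p'): 0={coor,t=1,log=-}
step 2 deliver 0→2: 2={part,t=1,log=-}
step 3 deliver 2→0: —
step 4 deliver 0→1: 1={part,t=1,log=-}
step 5 deliver 1→0: 0={coor,t=1,log=p}
step 6 deliver 0→2: 2={part,t=1,log=p}
step 7 timeout(0): 0={coor,t=2,log=p}
step 8 deliver 0→2: 2={part,t=2,log=p}
step 9 deliver 2→0: —
step 10 timeout(0): 0={coor,t=3,log=p}
step 11 crash(2): 2={✗part,t=2,log=p}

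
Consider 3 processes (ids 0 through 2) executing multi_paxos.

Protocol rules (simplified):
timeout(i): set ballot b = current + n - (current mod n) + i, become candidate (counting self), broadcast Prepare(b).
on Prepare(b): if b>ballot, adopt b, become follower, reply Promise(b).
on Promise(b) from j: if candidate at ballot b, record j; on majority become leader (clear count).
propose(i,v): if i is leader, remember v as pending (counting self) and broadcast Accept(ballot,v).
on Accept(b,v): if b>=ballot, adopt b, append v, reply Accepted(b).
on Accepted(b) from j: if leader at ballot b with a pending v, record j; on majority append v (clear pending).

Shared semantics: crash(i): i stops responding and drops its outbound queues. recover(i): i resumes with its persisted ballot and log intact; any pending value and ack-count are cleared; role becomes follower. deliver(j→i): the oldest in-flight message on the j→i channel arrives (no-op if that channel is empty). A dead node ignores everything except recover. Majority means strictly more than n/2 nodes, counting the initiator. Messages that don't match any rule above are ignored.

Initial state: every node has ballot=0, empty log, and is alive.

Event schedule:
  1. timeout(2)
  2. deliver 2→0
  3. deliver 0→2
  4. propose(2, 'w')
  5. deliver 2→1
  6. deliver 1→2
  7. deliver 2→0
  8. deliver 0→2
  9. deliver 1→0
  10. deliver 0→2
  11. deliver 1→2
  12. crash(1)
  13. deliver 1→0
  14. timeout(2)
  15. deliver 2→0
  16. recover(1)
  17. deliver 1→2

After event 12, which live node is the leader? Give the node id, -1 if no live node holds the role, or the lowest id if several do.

after 1 — timeout(2): n2:cand/b5/[-]
after 2 — deliver 2→0: n0:foll/b5/[-]
after 3 — deliver 0→2: n2:lead/b5/[-]
after 4 — propose(2,'w'): ·
after 5 — deliver 2→1: n1:foll/b5/[-]
after 6 — deliver 1→2: ·
after 7 — deliver 2→0: n0:foll/b5/[w]
after 8 — deliver 0→2: n2:lead/b5/[w]
after 9 — deliver 1→0: ·
after 10 — deliver 0→2: ·
after 11 — deliver 1→2: ·
after 12 — crash(1): n1:✗foll/b5/[-]

2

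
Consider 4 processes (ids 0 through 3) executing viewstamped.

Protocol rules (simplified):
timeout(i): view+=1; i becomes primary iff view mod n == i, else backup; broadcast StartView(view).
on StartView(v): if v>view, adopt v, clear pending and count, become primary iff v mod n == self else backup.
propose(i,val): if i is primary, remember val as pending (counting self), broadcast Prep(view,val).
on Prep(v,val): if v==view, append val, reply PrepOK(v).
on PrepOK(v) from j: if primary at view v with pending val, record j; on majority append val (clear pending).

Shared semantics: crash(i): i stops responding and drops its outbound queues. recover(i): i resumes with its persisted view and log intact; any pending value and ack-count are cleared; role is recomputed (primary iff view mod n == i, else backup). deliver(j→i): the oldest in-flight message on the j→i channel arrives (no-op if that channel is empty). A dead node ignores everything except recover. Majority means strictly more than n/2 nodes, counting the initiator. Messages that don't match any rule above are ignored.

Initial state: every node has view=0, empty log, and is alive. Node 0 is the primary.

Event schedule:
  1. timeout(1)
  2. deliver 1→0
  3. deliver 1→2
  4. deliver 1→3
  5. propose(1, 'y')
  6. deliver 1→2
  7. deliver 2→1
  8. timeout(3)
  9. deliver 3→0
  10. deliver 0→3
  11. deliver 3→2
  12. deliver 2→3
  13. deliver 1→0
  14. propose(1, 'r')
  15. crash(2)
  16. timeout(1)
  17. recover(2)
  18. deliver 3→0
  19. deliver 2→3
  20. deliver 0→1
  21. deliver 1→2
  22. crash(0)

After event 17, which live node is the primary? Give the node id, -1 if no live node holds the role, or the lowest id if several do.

1. timeout(1):  <1:prim v1 ->
2. deliver 1→0:  <0:back v1 ->
3. deliver 1→2:  <2:back v1 ->
4. deliver 1→3:  <3:back v1 ->
5. propose(1,'y'):  nop
6. deliver 1→2:  <2:back v1 y>
7. deliver 2→1:  nop
8. timeout(3):  <3:back v2 ->
9. deliver 3→0:  <0:back v2 ->
10. deliver 0→3:  nop
11. deliver 3→2:  <2:prim v2 y>
12. deliver 2→3:  nop
13. deliver 1→0:  nop
14. propose(1,'r'):  nop
15. crash(2):  <2:✗prim v2 y>
16. timeout(1):  <1:back v2 ->
17. recover(2):  <2:prim v2 y>

2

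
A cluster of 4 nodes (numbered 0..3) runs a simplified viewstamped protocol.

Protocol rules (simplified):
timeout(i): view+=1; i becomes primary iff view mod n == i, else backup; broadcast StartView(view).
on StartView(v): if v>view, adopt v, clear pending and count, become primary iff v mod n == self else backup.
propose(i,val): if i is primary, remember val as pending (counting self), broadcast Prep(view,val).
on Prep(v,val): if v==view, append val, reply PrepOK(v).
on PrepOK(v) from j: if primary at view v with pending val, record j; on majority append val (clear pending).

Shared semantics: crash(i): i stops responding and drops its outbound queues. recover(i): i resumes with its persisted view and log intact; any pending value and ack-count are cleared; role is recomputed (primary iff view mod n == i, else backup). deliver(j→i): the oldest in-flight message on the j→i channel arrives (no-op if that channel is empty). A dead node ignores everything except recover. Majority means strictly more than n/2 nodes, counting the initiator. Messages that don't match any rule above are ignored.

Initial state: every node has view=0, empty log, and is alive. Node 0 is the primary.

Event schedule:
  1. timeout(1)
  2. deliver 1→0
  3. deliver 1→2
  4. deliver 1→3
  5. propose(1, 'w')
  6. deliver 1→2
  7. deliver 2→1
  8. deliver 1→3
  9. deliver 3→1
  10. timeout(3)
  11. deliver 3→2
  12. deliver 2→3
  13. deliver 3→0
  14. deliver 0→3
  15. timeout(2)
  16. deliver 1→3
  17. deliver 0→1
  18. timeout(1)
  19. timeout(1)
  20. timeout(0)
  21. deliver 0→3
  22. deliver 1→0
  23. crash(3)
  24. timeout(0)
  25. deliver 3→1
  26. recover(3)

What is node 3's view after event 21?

step 1 timeout(1): 1={prim,v=1,log=-}
step 2 deliver 1→0: 0={back,v=1,log=-}
step 3 deliver 1→2: 2={back,v=1,log=-}
step 4 deliver 1→3: 3={back,v=1,log=-}
step 5 propose(1,'w'): —
step 6 deliver 1→2: 2={back,v=1,log=w}
step 7 deliver 2→1: —
step 8 deliver 1→3: 3={back,v=1,log=w}
step 9 deliver 3→1: 1={prim,v=1,log=w}
step 10 timeout(3): 3={back,v=2,log=w}
step 11 deliver 3→2: 2={prim,v=2,log=w}
step 12 deliver 2→3: —
step 13 deliver 3→0: 0={back,v=2,log=-}
step 14 deliver 0→3: —
step 15 timeout(2): 2={back,v=3,log=w}
step 16 deliver 1→3: —
step 17 deliver 0→1: —
step 18 timeout(1): 1={back,v=2,log=w}
step 19 timeout(1): 1={back,v=3,log=w}
step 20 timeout(0): 0={back,v=3,log=-}
step 21 deliver 0→3: 3={prim,v=3,log=w}

3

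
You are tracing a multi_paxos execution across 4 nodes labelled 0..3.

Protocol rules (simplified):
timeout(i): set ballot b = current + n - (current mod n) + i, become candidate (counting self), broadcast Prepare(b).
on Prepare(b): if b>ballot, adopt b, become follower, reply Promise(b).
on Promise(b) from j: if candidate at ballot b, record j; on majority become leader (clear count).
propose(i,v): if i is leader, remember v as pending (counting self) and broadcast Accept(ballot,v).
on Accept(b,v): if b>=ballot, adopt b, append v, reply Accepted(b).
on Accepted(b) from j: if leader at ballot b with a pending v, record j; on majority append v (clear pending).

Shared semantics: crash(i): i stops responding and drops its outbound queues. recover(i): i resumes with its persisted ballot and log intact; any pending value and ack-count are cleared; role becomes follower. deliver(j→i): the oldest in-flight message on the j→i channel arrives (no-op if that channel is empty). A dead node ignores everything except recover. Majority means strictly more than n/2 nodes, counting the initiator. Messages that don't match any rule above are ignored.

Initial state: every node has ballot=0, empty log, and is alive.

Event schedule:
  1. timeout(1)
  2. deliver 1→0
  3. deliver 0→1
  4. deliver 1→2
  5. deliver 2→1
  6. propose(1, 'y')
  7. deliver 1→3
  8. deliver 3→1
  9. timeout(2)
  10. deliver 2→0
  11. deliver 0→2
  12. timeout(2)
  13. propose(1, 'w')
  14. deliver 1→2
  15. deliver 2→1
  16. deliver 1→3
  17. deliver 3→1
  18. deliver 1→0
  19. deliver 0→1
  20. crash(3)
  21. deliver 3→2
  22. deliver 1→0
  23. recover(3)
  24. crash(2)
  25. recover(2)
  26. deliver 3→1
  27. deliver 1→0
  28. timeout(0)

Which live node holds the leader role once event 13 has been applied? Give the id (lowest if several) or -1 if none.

after 1 — timeout(1): n1:cand/b5/[-]
after 2 — deliver 1→0: n0:foll/b5/[-]
after 3 — deliver 0→1: ·
after 4 — deliver 1→2: n2:foll/b5/[-]
after 5 — deliver 2→1: n1:lead/b5/[-]
after 6 — propose(1,'y'): ·
after 7 — deliver 1→3: n3:foll/b5/[-]
after 8 — deliver 3→1: ·
after 9 — timeout(2): n2:cand/b10/[-]
after 10 — deliver 2→0: n0:foll/b10/[-]
after 11 — deliver 0→2: ·
after 12 — timeout(2): n2:cand/b14/[-]
after 13 — propose(1,'w'): ·

1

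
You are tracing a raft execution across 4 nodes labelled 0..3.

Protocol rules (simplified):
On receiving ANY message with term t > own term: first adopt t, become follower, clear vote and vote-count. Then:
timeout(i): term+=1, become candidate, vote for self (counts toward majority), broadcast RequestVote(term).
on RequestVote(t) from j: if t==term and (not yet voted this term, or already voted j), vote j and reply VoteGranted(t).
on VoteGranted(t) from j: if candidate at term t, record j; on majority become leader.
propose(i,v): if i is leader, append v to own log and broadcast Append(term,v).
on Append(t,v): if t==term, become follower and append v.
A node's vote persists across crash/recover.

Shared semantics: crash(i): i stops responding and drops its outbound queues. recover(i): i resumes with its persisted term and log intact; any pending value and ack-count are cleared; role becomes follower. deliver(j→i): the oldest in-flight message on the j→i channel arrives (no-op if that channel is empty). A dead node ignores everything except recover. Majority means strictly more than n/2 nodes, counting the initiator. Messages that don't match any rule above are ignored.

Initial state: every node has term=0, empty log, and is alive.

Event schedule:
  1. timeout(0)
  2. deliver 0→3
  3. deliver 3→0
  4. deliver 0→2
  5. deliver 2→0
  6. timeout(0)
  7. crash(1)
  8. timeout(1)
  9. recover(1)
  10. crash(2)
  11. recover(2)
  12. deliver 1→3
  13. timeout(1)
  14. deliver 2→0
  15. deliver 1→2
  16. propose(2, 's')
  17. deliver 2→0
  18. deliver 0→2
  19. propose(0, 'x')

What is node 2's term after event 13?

step 1 timeout(0): 0={cand,t=1,log=-}
step 2 deliver 0→3: 3={foll,t=1,log=-}
step 3 deliver 3→0: —
step 4 deliver 0→2: 2={foll,t=1,log=-}
step 5 deliver 2→0: 0={lead,t=1,log=-}
step 6 timeout(0): 0={cand,t=2,log=-}
step 7 crash(1): 1={✗foll,t=0,log=-}
step 8 timeout(1): —
step 9 recover(1): 1={foll,t=0,log=-}
step 10 crash(2): 2={✗foll,t=1,log=-}
step 11 recover(2): 2={foll,t=1,log=-}
step 12 deliver 1→3: —
step 13 timeout(1): 1={cand,t=1,log=-}

1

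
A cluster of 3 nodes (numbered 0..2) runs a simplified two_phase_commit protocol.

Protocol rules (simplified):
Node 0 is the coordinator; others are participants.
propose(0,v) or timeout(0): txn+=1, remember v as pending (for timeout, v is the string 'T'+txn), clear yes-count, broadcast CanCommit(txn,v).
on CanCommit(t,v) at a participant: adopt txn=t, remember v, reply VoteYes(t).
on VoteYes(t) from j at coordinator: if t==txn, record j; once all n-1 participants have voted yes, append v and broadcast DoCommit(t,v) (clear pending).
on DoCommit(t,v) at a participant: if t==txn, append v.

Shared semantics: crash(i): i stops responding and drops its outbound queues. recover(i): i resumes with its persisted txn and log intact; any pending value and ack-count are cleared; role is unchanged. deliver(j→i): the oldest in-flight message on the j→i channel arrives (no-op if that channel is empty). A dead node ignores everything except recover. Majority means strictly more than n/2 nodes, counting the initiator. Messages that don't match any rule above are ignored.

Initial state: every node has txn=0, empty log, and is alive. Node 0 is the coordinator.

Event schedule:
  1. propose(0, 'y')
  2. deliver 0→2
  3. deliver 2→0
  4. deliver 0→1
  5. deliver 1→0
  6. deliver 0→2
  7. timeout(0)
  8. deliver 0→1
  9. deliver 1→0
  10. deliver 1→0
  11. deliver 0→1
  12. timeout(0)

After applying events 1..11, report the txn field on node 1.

[1] propose(0,'y') → N0(coor t1 [-])
[2] deliver 0→2 → N2(part t1 [-])
[3] deliver 2→0 → ∅
[4] deliver 0→1 → N1(part t1 [-])
[5] deliver 1→0 → N0(coor t1 [y])
[6] deliver 0→2 → N2(part t1 [y])
[7] timeout(0) → N0(coor t2 [y])
[8] deliver 0→1 → N1(part t1 [y])
[9] deliver 1→0 → ∅
[10] deliver 1→0 → ∅
[11] deliver 0→1 → N1(part t2 [y])

2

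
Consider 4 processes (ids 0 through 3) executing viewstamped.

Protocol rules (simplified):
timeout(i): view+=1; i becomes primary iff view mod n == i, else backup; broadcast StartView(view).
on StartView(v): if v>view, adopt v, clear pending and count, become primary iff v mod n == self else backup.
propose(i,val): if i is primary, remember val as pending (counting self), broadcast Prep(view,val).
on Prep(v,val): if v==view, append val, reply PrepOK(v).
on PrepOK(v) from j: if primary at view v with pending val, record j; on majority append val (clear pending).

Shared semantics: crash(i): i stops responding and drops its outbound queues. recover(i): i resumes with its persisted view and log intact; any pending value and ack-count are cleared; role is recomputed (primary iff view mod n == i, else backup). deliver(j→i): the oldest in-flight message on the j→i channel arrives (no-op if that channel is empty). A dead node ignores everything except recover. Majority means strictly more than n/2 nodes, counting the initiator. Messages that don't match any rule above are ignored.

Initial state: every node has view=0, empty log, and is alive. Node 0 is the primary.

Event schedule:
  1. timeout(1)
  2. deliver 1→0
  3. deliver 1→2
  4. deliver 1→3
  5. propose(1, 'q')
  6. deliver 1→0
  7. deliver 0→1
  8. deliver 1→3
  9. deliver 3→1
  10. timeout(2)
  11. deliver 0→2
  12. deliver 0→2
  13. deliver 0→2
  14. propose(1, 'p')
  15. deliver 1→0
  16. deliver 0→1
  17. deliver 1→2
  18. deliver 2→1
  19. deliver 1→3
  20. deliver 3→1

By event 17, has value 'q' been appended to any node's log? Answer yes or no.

yes

step 1 timeout(1): 1={prim,v=1,log=-}
step 2 deliver 1→0: 0={back,v=1,log=-}
step 3 deliver 1→2: 2={back,v=1,log=-}
step 4 deliver 1→3: 3={back,v=1,log=-}
step 5 propose(1,'q'): —
step 6 deliver 1→0: 0={back,v=1,log=q}
step 7 deliver 0→1: —
step 8 deliver 1→3: 3={back,v=1,log=q}
step 9 deliver 3→1: 1={prim,v=1,log=q}
step 10 timeout(2): 2={prim,v=2,log=-}
step 11 deliver 0→2: —
step 12 deliver 0→2: —
step 13 deliver 0→2: —
step 14 propose(1,'p'): —
step 15 deliver 1→0: 0={back,v=1,log=q,p}
step 16 deliver 0→1: —
step 17 deliver 1→2: —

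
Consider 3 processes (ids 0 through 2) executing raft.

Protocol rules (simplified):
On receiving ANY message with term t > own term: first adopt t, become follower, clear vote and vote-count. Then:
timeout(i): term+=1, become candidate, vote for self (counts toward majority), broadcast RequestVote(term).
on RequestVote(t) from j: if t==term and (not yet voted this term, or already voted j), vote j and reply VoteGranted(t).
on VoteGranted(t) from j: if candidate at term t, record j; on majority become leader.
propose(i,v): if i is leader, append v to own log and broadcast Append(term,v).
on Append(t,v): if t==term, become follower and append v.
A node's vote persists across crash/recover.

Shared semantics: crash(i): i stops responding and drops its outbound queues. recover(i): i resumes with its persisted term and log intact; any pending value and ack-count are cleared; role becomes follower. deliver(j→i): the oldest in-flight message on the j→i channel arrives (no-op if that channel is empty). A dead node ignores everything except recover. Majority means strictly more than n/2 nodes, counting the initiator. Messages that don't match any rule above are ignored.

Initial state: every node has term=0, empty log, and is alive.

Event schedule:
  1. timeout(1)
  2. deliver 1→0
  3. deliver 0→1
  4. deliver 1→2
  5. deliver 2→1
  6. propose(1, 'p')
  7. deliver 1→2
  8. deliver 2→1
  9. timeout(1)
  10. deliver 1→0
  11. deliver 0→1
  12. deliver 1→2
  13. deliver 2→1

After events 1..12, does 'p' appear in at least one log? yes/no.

e1 timeout(1): 1[cand,t=1,-]
e2 deliver 1→0: 0[foll,t=1,-]
e3 deliver 0→1: 1[lead,t=1,-]
e4 deliver 1→2: 2[foll,t=1,-]
e5 deliver 2→1: ·
e6 propose(1,'p'): 1[lead,t=1,p]
e7 deliver 1→2: 2[foll,t=1,p]
e8 deliver 2→1: ·
e9 timeout(1): 1[cand,t=2,p]
e10 deliver 1→0: 0[foll,t=1,p]
e11 deliver 0→1: ·
e12 deliver 1→2: 2[foll,t=2,p]

yes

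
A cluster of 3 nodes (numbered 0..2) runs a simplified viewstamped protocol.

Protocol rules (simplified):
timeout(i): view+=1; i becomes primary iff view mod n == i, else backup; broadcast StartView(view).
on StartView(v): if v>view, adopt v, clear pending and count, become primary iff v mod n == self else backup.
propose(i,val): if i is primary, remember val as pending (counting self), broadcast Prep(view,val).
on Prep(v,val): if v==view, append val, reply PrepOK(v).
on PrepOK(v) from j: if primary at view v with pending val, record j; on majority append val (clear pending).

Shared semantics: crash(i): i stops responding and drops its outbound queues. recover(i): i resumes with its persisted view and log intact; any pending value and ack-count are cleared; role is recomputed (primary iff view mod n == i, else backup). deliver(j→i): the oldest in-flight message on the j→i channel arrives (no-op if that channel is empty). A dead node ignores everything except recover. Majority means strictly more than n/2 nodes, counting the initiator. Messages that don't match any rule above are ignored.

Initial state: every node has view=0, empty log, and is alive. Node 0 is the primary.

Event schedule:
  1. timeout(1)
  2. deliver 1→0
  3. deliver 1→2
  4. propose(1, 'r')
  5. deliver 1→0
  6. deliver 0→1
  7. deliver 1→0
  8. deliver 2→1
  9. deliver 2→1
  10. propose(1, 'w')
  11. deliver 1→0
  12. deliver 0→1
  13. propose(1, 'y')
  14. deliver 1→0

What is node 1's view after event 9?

step 1 timeout(1): 1={prim,v=1,log=-}
step 2 deliver 1→0: 0={back,v=1,log=-}
step 3 deliver 1→2: 2={back,v=1,log=-}
step 4 propose(1,'r'): —
step 5 deliver 1→0: 0={back,v=1,log=r}
step 6 deliver 0→1: 1={prim,v=1,log=r}
step 7 deliver 1→0: —
step 8 deliver 2→1: —
step 9 deliver 2→1: —

1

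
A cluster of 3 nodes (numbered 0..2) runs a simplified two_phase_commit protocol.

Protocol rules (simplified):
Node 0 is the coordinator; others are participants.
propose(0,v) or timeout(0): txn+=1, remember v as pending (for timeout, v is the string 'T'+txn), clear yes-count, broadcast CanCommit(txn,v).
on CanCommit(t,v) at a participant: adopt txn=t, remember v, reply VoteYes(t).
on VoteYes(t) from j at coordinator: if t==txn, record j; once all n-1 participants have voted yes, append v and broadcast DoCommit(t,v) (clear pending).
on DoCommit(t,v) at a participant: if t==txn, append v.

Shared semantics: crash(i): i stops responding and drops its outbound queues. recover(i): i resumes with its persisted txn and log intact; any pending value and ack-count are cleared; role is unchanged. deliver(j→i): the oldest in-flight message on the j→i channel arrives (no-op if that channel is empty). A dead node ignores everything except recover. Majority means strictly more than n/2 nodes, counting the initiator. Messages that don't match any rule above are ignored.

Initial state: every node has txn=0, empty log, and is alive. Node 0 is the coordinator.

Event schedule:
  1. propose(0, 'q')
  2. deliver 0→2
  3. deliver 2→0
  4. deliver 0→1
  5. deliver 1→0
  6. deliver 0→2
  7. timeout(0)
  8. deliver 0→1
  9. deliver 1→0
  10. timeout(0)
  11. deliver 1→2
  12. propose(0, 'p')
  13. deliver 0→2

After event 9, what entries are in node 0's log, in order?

q

e1 propose(0,'q'): 0[coor,t=1,-]
e2 deliver 0→2: 2[part,t=1,-]
e3 deliver 2→0: ·
e4 deliver 0→1: 1[part,t=1,-]
e5 deliver 1→0: 0[coor,t=1,q]
e6 deliver 0→2: 2[part,t=1,q]
e7 timeout(0): 0[coor,t=2,q]
e8 deliver 0→1: 1[part,t=1,q]
e9 deliver 1→0: ·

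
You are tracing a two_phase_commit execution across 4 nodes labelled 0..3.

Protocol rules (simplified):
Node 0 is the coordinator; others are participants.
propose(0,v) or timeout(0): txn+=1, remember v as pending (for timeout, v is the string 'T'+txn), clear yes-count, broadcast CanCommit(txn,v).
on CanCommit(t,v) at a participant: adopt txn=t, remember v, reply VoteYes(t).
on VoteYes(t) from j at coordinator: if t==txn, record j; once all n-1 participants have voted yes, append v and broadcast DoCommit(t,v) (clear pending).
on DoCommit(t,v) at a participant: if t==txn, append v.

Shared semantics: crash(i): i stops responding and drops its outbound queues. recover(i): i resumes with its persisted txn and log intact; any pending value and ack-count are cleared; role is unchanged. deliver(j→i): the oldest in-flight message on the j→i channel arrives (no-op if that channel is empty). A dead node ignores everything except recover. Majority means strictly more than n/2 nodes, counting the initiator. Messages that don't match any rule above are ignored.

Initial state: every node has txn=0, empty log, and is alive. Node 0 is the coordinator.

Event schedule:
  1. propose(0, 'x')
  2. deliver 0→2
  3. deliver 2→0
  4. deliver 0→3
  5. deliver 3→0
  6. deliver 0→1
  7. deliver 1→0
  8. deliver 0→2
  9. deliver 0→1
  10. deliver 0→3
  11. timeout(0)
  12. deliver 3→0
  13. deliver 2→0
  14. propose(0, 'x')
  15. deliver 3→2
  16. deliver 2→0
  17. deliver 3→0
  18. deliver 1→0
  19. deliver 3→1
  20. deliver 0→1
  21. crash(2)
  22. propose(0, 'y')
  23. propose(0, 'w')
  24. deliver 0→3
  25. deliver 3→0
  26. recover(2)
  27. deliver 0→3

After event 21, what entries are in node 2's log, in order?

step 1 propose(0,'x'): 0={coor,t=1,log=-}
step 2 deliver 0→2: 2={part,t=1,log=-}
step 3 deliver 2→0: —
step 4 deliver 0→3: 3={part,t=1,log=-}
step 5 deliver 3→0: —
step 6 deliver 0→1: 1={part,t=1,log=-}
step 7 deliver 1→0: 0={coor,t=1,log=x}
step 8 deliver 0→2: 2={part,t=1,log=x}
step 9 deliver 0→1: 1={part,t=1,log=x}
step 10 deliver 0→3: 3={part,t=1,log=x}
step 11 timeout(0): 0={coor,t=2,log=x}
step 12 deliver 3→0: —
step 13 deliver 2→0: —
step 14 propose(0,'x'): 0={coor,t=3,log=x}
step 15 deliver 3→2: —
step 16 deliver 2→0: —
step 17 deliver 3→0: —
step 18 deliver 1→0: —
step 19 deliver 3→1: —
step 20 deliver 0→1: 1={part,t=2,log=x}
step 21 crash(2): 2={✗part,t=1,log=x}

x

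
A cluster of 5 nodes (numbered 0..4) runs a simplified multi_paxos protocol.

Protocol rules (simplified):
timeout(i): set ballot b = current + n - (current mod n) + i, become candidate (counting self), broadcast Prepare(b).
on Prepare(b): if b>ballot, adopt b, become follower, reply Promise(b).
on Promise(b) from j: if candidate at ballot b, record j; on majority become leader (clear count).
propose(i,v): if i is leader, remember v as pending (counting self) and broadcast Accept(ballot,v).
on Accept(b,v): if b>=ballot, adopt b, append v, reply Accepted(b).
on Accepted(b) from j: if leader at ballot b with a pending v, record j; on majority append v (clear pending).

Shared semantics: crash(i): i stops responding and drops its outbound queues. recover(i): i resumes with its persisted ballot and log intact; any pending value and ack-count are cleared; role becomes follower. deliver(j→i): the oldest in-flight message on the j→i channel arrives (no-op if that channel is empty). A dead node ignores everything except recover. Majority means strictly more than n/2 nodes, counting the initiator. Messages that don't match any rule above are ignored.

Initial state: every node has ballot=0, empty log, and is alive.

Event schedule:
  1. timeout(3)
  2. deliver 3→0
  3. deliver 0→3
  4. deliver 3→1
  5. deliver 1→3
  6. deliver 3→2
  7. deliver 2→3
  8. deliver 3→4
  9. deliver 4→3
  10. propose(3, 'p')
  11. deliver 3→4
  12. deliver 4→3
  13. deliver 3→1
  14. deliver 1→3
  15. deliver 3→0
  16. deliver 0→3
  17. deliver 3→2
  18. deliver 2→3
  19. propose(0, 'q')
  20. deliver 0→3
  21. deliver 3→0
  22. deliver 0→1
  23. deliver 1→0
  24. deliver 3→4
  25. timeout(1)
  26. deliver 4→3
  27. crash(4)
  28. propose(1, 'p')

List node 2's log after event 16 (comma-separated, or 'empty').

empty

step 1 timeout(3): 3={cand,b=8,log=-}
step 2 deliver 3→0: 0={foll,b=8,log=-}
step 3 deliver 0→3: —
step 4 deliver 3→1: 1={foll,b=8,log=-}
step 5 deliver 1→3: 3={lead,b=8,log=-}
step 6 deliver 3→2: 2={foll,b=8,log=-}
step 7 deliver 2→3: —
step 8 deliver 3→4: 4={foll,b=8,log=-}
step 9 deliver 4→3: —
step 10 propose(3,'p'): —
step 11 deliver 3→4: 4={foll,b=8,log=p}
step 12 deliver 4→3: —
step 13 deliver 3→1: 1={foll,b=8,log=p}
step 14 deliver 1→3: 3={lead,b=8,log=p}
step 15 deliver 3→0: 0={foll,b=8,log=p}
step 16 deliver 0→3: —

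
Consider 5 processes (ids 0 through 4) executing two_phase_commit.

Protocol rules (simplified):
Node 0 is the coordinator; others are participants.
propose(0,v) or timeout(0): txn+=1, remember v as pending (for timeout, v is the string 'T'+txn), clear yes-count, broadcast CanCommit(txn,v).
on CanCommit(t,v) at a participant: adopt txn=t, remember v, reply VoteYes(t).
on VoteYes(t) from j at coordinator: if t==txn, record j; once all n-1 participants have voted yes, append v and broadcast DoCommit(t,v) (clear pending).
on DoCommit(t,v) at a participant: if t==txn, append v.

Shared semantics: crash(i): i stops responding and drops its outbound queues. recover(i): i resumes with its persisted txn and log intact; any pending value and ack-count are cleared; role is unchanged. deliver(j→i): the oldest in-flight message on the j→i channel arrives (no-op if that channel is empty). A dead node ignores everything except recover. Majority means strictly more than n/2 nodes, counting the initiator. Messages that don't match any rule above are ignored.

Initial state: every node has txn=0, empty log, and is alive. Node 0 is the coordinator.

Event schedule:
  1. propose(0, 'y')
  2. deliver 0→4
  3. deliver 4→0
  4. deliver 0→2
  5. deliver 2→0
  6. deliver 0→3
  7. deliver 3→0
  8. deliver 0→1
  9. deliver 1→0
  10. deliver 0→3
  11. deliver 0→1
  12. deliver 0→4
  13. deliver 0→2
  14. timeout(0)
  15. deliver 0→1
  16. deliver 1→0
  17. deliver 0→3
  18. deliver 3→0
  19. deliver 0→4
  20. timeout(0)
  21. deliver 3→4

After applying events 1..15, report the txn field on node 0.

2

step 1 propose(0,'y'): 0={coor,t=1,log=-}
step 2 deliver 0→4: 4={part,t=1,log=-}
step 3 deliver 4→0: —
step 4 deliver 0→2: 2={part,t=1,log=-}
step 5 deliver 2→0: —
step 6 deliver 0→3: 3={part,t=1,log=-}
step 7 deliver 3→0: —
step 8 deliver 0→1: 1={part,t=1,log=-}
step 9 deliver 1→0: 0={coor,t=1,log=y}
step 10 deliver 0→3: 3={part,t=1,log=y}
step 11 deliver 0→1: 1={part,t=1,log=y}
step 12 deliver 0→4: 4={part,t=1,log=y}
step 13 deliver 0→2: 2={part,t=1,log=y}
step 14 timeout(0): 0={coor,t=2,log=y}
step 15 deliver 0→1: 1={part,t=2,log=y}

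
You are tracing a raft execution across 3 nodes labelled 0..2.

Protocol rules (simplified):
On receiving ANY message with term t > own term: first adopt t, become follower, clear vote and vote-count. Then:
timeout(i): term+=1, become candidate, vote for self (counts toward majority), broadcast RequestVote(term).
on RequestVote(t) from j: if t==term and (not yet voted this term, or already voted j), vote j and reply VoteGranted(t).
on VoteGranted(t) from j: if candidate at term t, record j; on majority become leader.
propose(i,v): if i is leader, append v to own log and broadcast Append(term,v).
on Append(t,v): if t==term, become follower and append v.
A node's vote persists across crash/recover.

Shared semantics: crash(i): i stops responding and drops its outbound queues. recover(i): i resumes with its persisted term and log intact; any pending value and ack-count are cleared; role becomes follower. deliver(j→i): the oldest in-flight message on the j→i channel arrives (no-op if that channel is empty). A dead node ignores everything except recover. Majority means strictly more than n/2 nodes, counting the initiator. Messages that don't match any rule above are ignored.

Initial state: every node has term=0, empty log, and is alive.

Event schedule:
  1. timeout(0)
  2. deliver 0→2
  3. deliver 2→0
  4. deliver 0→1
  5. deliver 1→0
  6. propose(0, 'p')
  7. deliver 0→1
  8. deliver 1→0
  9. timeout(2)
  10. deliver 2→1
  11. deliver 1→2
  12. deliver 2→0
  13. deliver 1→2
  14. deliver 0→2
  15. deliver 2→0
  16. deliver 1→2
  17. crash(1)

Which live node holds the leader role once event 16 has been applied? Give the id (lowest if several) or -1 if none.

e1 timeout(0): 0[cand,t=1,-]
e2 deliver 0→2: 2[foll,t=1,-]
e3 deliver 2→0: 0[lead,t=1,-]
e4 deliver 0→1: 1[foll,t=1,-]
e5 deliver 1→0: ·
e6 propose(0,'p'): 0[lead,t=1,p]
e7 deliver 0→1: 1[foll,t=1,p]
e8 deliver 1→0: ·
e9 timeout(2): 2[cand,t=2,-]
e10 deliver 2→1: 1[foll,t=2,p]
e11 deliver 1→2: 2[lead,t=2,-]
e12 deliver 2→0: 0[foll,t=2,p]
e13 deliver 1→2: ·
e14 deliver 0→2: ·
e15 deliver 2→0: ·
e16 deliver 1→2: ·

2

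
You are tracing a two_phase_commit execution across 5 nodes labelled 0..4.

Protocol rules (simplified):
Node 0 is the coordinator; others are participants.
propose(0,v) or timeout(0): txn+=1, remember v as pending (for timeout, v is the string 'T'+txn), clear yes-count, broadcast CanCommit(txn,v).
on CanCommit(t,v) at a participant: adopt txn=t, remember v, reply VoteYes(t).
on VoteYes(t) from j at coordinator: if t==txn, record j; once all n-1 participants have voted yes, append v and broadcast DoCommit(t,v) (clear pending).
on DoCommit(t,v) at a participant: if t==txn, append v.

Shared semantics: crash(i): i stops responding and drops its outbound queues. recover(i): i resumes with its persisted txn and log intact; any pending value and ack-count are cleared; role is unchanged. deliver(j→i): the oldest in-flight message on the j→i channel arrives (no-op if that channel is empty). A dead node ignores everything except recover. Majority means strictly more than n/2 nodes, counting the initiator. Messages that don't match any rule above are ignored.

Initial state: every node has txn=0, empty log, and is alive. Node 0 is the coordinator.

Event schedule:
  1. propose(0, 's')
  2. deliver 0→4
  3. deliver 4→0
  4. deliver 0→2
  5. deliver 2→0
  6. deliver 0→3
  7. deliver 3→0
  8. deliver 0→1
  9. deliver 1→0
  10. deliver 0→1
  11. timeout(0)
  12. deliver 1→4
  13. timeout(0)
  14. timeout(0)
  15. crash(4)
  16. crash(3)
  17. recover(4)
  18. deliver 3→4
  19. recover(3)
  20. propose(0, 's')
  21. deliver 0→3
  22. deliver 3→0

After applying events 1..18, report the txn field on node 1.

after 1 — propose(0,'s'): n0:coor/t1/[-]
after 2 — deliver 0→4: n4:part/t1/[-]
after 3 — deliver 4→0: ·
after 4 — deliver 0→2: n2:part/t1/[-]
after 5 — deliver 2→0: ·
after 6 — deliver 0→3: n3:part/t1/[-]
after 7 — deliver 3→0: ·
after 8 — deliver 0→1: n1:part/t1/[-]
after 9 — deliver 1→0: n0:coor/t1/[s]
after 10 — deliver 0→1: n1:part/t1/[s]
after 11 — timeout(0): n0:coor/t2/[s]
after 12 — deliver 1→4: ·
after 13 — timeout(0): n0:coor/t3/[s]
after 14 — timeout(0): n0:coor/t4/[s]
after 15 — crash(4): n4:✗part/t1/[-]
after 16 — crash(3): n3:✗part/t1/[-]
after 17 — recover(4): n4:part/t1/[-]
after 18 — deliver 3→4: ·

1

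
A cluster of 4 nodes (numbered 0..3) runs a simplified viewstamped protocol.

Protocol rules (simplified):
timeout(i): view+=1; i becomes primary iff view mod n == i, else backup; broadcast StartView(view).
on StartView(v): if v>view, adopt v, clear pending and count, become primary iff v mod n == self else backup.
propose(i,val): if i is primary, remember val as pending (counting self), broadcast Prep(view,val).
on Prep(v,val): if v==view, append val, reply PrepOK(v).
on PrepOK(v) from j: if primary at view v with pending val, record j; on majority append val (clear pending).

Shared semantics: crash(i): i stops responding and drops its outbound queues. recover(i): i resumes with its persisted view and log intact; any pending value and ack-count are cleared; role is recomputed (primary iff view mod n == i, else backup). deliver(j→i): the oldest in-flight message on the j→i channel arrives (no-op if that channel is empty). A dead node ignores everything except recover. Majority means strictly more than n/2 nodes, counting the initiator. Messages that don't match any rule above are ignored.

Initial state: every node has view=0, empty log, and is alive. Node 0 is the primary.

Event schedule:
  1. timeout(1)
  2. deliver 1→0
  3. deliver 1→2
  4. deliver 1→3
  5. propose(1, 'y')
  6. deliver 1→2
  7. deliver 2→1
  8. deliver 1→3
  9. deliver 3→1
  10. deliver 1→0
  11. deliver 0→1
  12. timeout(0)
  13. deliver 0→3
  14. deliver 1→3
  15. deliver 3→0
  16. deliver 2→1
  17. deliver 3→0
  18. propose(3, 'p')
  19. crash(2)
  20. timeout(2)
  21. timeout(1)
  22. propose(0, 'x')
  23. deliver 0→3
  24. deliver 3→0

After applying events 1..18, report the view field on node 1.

1. timeout(1):  <1:prim v1 ->
2. deliver 1→0:  <0:back v1 ->
3. deliver 1→2:  <2:back v1 ->
4. deliver 1→3:  <3:back v1 ->
5. propose(1,'y'):  nop
6. deliver 1→2:  <2:back v1 y>
7. deliver 2→1:  nop
8. deliver 1→3:  <3:back v1 y>
9. deliver 3→1:  <1:prim v1 y>
10. deliver 1→0:  <0:back v1 y>
11. deliver 0→1:  nop
12. timeout(0):  <0:back v2 y>
13. deliver 0→3:  <3:back v2 y>
14. deliver 1→3:  nop
15. deliver 3→0:  nop
16. deliver 2→1:  nop
17. deliver 3→0:  nop
18. propose(3,'p'):  nop

1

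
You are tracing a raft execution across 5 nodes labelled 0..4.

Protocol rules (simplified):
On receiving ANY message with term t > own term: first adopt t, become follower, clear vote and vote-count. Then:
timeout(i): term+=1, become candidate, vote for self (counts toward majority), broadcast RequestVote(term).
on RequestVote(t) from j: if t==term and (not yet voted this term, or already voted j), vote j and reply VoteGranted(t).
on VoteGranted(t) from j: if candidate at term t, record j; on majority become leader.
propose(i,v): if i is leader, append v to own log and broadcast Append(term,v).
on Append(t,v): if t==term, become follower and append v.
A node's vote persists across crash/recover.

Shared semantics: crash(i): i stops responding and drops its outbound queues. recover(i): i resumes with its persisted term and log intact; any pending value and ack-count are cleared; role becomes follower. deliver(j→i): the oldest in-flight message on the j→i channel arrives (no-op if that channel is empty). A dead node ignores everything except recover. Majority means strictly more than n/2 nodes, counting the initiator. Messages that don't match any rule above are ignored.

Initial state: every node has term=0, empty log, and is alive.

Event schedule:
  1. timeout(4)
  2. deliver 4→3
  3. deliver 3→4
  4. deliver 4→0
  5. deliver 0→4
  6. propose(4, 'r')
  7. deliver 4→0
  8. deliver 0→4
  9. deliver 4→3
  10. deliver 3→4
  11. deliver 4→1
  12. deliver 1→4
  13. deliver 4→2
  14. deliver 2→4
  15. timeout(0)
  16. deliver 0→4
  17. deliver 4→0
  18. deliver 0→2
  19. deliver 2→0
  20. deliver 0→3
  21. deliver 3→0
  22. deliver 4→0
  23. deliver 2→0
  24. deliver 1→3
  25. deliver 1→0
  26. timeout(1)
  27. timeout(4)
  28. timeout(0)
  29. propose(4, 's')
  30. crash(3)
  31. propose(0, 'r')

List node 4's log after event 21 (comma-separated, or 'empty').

e1 timeout(4): 4[cand,t=1,-]
e2 deliver 4→3: 3[foll,t=1,-]
e3 deliver 3→4: ·
e4 deliver 4→0: 0[foll,t=1,-]
e5 deliver 0→4: 4[lead,t=1,-]
e6 propose(4,'r'): 4[lead,t=1,r]
e7 deliver 4→0: 0[foll,t=1,r]
e8 deliver 0→4: ·
e9 deliver 4→3: 3[foll,t=1,r]
e10 deliver 3→4: ·
e11 deliver 4→1: 1[foll,t=1,-]
e12 deliver 1→4: ·
e13 deliver 4→2: 2[foll,t=1,-]
e14 deliver 2→4: ·
e15 timeout(0): 0[cand,t=2,r]
e16 deliver 0→4: 4[foll,t=2,r]
e17 deliver 4→0: ·
e18 deliver 0→2: 2[foll,t=2,-]
e19 deliver 2→0: 0[lead,t=2,r]
e20 deliver 0→3: 3[foll,t=2,r]
e21 deliver 3→0: ·

r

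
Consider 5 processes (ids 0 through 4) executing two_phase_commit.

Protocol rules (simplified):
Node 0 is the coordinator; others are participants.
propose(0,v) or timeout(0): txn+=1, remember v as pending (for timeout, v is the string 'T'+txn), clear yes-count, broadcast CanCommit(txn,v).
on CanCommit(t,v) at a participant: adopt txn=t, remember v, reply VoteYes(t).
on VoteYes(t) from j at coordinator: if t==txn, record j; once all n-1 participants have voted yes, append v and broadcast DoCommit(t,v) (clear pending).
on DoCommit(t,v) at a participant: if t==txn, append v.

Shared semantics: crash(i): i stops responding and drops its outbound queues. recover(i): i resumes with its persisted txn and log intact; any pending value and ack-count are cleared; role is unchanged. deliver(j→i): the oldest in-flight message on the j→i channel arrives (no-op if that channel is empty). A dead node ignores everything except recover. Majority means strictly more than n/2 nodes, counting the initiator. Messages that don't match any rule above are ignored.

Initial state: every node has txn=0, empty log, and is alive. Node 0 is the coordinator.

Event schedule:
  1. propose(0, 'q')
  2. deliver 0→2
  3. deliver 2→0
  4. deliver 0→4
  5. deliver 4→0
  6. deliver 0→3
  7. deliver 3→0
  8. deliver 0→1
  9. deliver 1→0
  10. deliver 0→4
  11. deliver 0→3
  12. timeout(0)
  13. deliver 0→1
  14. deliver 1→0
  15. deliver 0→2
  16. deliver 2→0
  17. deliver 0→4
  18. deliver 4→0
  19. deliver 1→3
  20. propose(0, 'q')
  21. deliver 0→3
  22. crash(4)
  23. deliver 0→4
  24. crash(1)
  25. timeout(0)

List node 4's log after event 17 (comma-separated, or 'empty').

[1] propose(0,'q') → N0(coor t1 [-])
[2] deliver 0→2 → N2(part t1 [-])
[3] deliver 2→0 → ∅
[4] deliver 0→4 → N4(part t1 [-])
[5] deliver 4→0 → ∅
[6] deliver 0→3 → N3(part t1 [-])
[7] deliver 3→0 → ∅
[8] deliver 0→1 → N1(part t1 [-])
[9] deliver 1→0 → N0(coor t1 [q])
[10] deliver 0→4 → N4(part t1 [q])
[11] deliver 0→3 → N3(part t1 [q])
[12] timeout(0) → N0(coor t2 [q])
[13] deliver 0→1 → N1(part t1 [q])
[14] deliver 1→0 → ∅
[15] deliver 0→2 → N2(part t1 [q])
[16] deliver 2→0 → ∅
[17] deliver 0→4 → N4(part t2 [q])

q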